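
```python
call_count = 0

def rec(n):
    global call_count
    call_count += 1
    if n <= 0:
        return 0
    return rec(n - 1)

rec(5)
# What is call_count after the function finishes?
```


rec(5) calls rec(4) calls ... calls rec(0)
Total calls: 5 + 1 (for base case) = 6


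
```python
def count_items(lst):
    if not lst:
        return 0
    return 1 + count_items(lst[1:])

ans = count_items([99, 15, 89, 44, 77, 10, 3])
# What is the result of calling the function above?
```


count_items([99, 15, 89, 44, 77, 10, 3])
= 1 + count_items([15, 89, 44, 77, 10, 3])
= 1 + 1 + count_items([89, 44, 77, 10, 3])
= 1 + 1 + 1 + count_items([44, 77, 10, 3])
= 1 + 1 + 1 + 1 + count_items([77, 10, 3])
= 1 + 1 + 1 + 1 + 1 + count_items([10, 3])
= 1 + 1 + 1 + 1 + 1 + 1 + count_items([3])
= 1 + 1 + 1 + 1 + 1 + 1 + 1 + count_items([])
= 1 + 1 + 1 + 1 + 1 + 1 + 1 + 0
= 7


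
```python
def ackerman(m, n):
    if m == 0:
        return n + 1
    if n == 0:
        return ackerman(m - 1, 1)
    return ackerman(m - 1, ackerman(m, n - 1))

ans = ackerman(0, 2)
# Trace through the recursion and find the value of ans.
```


ackerman(0, 2)
m == 0: return 2 + 1 = 3
= 3


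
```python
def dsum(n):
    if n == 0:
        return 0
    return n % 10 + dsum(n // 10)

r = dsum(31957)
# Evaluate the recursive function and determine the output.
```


dsum(31957)
= 7 + dsum(3195)
= 7 + 5 + dsum(319)
= 7 + 5 + 9 + dsum(31)
= 7 + 5 + 9 + 1 + dsum(3)
= 7 + 5 + 9 + 1 + 3 + dsum(0)
= 7 + 5 + 9 + 1 + 3 + 0
= 25


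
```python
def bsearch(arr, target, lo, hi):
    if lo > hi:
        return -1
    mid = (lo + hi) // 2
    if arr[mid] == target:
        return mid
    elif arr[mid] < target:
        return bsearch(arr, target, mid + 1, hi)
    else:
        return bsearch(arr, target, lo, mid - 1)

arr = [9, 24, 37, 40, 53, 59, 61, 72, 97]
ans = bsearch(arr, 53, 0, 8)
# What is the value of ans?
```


bsearch(arr, 53, 0, 8)
lo=0, hi=8, mid=4, arr[mid]=53
arr[4] == 53, found at index 4
= 4


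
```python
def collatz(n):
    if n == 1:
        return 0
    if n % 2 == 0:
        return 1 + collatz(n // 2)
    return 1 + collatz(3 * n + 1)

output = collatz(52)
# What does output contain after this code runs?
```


collatz(52)
52 is even -> collatz(26)
26 is even -> collatz(13)
13 is odd -> 3*13+1 = 40 -> collatz(40)
40 is even -> collatz(20)
20 is even -> collatz(10)
10 is even -> collatz(5)
5 is odd -> 3*5+1 = 16 -> collatz(16)
16 is even -> collatz(8)
8 is even -> collatz(4)
4 is even -> collatz(2)
2 is even -> collatz(1)
Reached 1 after 11 steps
= 11


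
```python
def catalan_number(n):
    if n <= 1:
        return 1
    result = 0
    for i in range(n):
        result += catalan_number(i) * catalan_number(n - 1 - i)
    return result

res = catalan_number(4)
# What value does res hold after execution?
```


catalan_number(4)
= sum of catalan_number(i) * catalan_number(4-1-i) for i in 0..3
First compute sub-values bottom-up:
  catalan_number(0) = 1, catalan_number(1) = 1
  catalan_number(2) = 1*1 + 1*1 = 2
  catalan_number(3) = 1*2 + 1*1 + 2*1 = 5
Now catalan_number(4):
  catalan_number(0)*catalan_number(3) = 1*5 = 5
  catalan_number(1)*catalan_number(2) = 1*2 = 2
  catalan_number(2)*catalan_number(1) = 2*1 = 2
  catalan_number(3)*catalan_number(0) = 5*1 = 5
= 5 + 2 + 2 + 5
= 14


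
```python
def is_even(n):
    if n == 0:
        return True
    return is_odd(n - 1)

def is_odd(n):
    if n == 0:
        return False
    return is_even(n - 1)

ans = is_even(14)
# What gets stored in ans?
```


is_even(14)
= is_odd(13)
= is_even(12)
= is_odd(11)
= is_even(10)
= is_odd(9)
= is_even(8)
= is_odd(7)
= is_even(6)
= is_odd(5)
= is_even(4)
= is_odd(3)
= is_even(2)
= is_odd(1)
= is_even(0)
n == 0: return True
= True


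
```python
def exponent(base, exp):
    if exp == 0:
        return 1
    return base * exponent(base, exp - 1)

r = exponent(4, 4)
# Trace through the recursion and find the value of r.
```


exponent(4, 4)
= 4 * exponent(4, 3)
= 4 * 4 * exponent(4, 2)
= 4 * 4 * 4 * exponent(4, 1)
= 4 * 4 * 4 * 4 * exponent(4, 0)
= 4 * 4 * 4 * 4 * 1
= 256


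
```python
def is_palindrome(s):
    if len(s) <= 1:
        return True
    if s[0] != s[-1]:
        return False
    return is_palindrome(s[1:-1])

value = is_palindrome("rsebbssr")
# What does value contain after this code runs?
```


is_palindrome("rsebbssr")
"rsebbssr": s[0]='r' == s[-1]='r' -> is_palindrome("sebbss")
"sebbss": s[0]='s' == s[-1]='s' -> is_palindrome("ebbs")
"ebbs": s[0]='e' != s[-1]='s' -> False
= False


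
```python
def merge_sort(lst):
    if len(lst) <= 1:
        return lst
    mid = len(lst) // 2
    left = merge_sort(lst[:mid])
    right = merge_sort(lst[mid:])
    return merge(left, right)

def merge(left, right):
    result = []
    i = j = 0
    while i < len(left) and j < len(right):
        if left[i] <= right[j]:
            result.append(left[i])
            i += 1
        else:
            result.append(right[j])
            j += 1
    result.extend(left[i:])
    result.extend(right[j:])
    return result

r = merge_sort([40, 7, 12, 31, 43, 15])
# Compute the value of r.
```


merge_sort([40, 7, 12, 31, 43, 15])
Split into [40, 7, 12] and [31, 43, 15]
Left sorted: [7, 12, 40]
Right sorted: [15, 31, 43]
Merge [7, 12, 40] and [15, 31, 43]
= [7, 12, 15, 31, 40, 43]


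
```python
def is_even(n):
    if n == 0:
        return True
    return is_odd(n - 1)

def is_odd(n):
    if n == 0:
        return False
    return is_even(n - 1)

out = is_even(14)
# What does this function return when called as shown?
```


is_even(14)
= is_odd(13)
= is_even(12)
= is_odd(11)
= is_even(10)
= is_odd(9)
= is_even(8)
= is_odd(7)
= is_even(6)
= is_odd(5)
= is_even(4)
= is_odd(3)
= is_even(2)
= is_odd(1)
= is_even(0)
n == 0: return True
= True


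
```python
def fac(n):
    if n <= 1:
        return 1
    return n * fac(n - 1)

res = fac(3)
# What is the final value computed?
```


fac(3)
= 3 * fac(2)
= 3 * 2 * fac(1)
= 3 * 2 * 1
= 6


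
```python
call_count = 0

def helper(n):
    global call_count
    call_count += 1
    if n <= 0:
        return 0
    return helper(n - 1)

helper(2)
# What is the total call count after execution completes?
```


helper(2) calls helper(1) calls ... calls helper(0)
Total calls: 2 + 1 (for base case) = 3


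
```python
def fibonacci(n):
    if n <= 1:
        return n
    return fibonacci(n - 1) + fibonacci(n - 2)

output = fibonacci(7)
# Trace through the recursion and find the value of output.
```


fibonacci(7)
= fibonacci(6) + fibonacci(5)
= (fibonacci(5) + fibonacci(4)) + fibonacci(5)
Computing bottom-up: fibonacci(0)=0, fibonacci(1)=1, fibonacci(2)=1, fibonacci(3)=2, fibonacci(4)=3, fibonacci(5)=5, fibonacci(6)=8, fibonacci(7)=13
= 13


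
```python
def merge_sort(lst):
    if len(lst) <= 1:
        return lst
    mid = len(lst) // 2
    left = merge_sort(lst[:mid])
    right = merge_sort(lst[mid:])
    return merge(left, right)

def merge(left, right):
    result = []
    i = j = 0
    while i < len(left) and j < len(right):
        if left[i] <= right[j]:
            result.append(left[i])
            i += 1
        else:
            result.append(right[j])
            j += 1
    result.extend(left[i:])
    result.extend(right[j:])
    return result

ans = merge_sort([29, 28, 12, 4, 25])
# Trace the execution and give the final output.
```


merge_sort([29, 28, 12, 4, 25])
Split into [29, 28] and [12, 4, 25]
Left sorted: [28, 29]
Right sorted: [4, 12, 25]
Merge [28, 29] and [4, 12, 25]
= [4, 12, 25, 28, 29]


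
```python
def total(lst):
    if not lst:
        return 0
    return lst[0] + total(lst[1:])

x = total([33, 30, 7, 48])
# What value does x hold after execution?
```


total([33, 30, 7, 48])
= 33 + total([30, 7, 48])
= 33 + 30 + total([7, 48])
= 33 + 30 + 7 + total([48])
= 33 + 30 + 7 + 48 + total([])
= 33 + 30 + 7 + 48 + 0
= 118


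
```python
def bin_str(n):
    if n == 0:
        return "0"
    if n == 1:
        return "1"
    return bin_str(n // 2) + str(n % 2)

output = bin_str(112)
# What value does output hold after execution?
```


bin_str(112)
= bin_str(56) + "0"
= bin_str(28) + "0" + "0"
= bin_str(14) + "0" + "0" + "0"
= bin_str(7) + "0" + "0" + "0" + "0"
= bin_str(3) + "1" + "0" + "0" + "0" + "0"
= bin_str(1) + "1" + "1" + "0" + "0" + "0" + "0"
= "1" + "1" + "1" + "0" + "0" + "0" + "0"
= "1110000"


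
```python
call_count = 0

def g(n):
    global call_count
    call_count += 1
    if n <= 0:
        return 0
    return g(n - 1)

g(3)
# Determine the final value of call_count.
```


g(3) calls g(2) calls ... calls g(0)
Total calls: 3 + 1 (for base case) = 4


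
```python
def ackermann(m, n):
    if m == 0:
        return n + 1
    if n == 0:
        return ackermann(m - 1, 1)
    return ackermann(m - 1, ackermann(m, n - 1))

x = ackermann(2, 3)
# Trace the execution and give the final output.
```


ackermann(2, 3)
= ackermann(1, ackermann(2, 2))
First compute ackermann(2, 2) = 7
= ackermann(1, 7)
= 9


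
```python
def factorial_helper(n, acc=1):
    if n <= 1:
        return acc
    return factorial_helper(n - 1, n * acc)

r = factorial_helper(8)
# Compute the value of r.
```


factorial_helper(8, 1)
= factorial_helper(7, 8 * 1) = factorial_helper(7, 8)
= factorial_helper(6, 7 * 8) = factorial_helper(6, 56)
= factorial_helper(5, 6 * 56) = factorial_helper(5, 336)
= factorial_helper(4, 5 * 336) = factorial_helper(4, 1680)
= factorial_helper(3, 4 * 1680) = factorial_helper(3, 6720)
= factorial_helper(2, 3 * 6720) = factorial_helper(2, 20160)
= factorial_helper(1, 2 * 20160) = factorial_helper(1, 40320)
n <= 1, return acc = 40320


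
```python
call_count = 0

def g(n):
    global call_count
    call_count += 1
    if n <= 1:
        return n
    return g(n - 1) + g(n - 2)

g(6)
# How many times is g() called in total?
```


g(6) calls g(5) and g(4); each non-base call branches into two more.
Let C(k) = total number of calls made by g(k), including the call to g(k) itself.
Base cases: C(0) = 1, C(1) = 1
Recurrence: C(k) = 1 + C(k-1) + C(k-2)
  C(2) = 1 + C(1) + C(0) = 1 + 1 + 1 = 3
  C(3) = 1 + C(2) + C(1) = 1 + 3 + 1 = 5
  C(4) = 1 + C(3) + C(2) = 1 + 5 + 3 = 9
  C(5) = 1 + C(4) + C(3) = 1 + 9 + 5 = 15
  C(6) = 1 + C(5) + C(4) = 1 + 15 + 9 = 25
Total calls = C(6) = 25


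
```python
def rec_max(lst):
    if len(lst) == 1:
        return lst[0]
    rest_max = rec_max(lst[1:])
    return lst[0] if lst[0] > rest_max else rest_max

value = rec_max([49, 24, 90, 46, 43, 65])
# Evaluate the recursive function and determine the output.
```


rec_max([49, 24, 90, 46, 43, 65])
= compare 49 with rec_max([24, 90, 46, 43, 65])
= compare 24 with rec_max([90, 46, 43, 65])
= compare 90 with rec_max([46, 43, 65])
= compare 46 with rec_max([43, 65])
= compare 43 with rec_max([65])
Base: rec_max([65]) = 65
compare 43 with 65: max = 65
compare 46 with 65: max = 65
compare 90 with 65: max = 90
compare 24 with 90: max = 90
compare 49 with 90: max = 90
= 90


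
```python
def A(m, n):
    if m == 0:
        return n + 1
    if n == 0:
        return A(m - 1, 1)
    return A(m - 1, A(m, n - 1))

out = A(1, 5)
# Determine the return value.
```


A(1, 5)
= A(0, A(1, 4))
First compute A(1, 4) = 6
= A(0, 6)
= 7


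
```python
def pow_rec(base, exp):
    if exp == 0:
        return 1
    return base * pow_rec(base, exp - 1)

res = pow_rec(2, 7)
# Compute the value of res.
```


pow_rec(2, 7)
= 2 * pow_rec(2, 6)
= 2 * 2 * pow_rec(2, 5)
= 2 * 2 * 2 * pow_rec(2, 4)
= 2 * 2 * 2 * 2 * pow_rec(2, 3)
= 2 * 2 * 2 * 2 * 2 * pow_rec(2, 2)
= 2 * 2 * 2 * 2 * 2 * 2 * pow_rec(2, 1)
= 2 * 2 * 2 * 2 * 2 * 2 * 2 * pow_rec(2, 0)
= 2 * 2 * 2 * 2 * 2 * 2 * 2 * 1
= 128


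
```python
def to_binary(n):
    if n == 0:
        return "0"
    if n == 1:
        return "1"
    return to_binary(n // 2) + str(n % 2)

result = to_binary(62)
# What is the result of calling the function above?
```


to_binary(62)
= to_binary(31) + "0"
= to_binary(15) + "1" + "0"
= to_binary(7) + "1" + "1" + "0"
= to_binary(3) + "1" + "1" + "1" + "0"
= to_binary(1) + "1" + "1" + "1" + "1" + "0"
= "1" + "1" + "1" + "1" + "1" + "0"
= "111110"


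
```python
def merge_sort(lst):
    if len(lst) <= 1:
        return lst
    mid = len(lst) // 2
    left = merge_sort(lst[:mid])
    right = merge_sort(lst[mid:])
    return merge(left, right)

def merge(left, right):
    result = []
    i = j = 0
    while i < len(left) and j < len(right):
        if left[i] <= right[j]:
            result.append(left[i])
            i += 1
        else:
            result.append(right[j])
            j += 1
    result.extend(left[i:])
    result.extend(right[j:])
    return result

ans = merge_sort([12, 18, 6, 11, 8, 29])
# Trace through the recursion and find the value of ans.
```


merge_sort([12, 18, 6, 11, 8, 29])
Split into [12, 18, 6] and [11, 8, 29]
Left sorted: [6, 12, 18]
Right sorted: [8, 11, 29]
Merge [6, 12, 18] and [8, 11, 29]
= [6, 8, 11, 12, 18, 29]


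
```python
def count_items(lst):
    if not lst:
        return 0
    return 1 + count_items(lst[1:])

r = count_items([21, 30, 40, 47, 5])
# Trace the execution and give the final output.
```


count_items([21, 30, 40, 47, 5])
= 1 + count_items([30, 40, 47, 5])
= 1 + 1 + count_items([40, 47, 5])
= 1 + 1 + 1 + count_items([47, 5])
= 1 + 1 + 1 + 1 + count_items([5])
= 1 + 1 + 1 + 1 + 1 + count_items([])
= 1 + 1 + 1 + 1 + 1 + 0
= 5


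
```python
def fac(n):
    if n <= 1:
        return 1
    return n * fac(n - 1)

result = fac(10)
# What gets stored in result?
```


fac(10)
= 10 * fac(9)
= 10 * 9 * fac(8)
= 10 * 9 * 8 * fac(7)
= 10 * 9 * 8 * 7 * fac(6)
= 10 * 9 * 8 * 7 * 6 * fac(5)
= 10 * 9 * 8 * 7 * 6 * 5 * fac(4)
= 10 * 9 * 8 * 7 * 6 * 5 * 4 * fac(3)
= 10 * 9 * 8 * 7 * 6 * 5 * 4 * 3 * fac(2)
= 10 * 9 * 8 * 7 * 6 * 5 * 4 * 3 * 2 * fac(1)
= 10 * 9 * 8 * 7 * 6 * 5 * 4 * 3 * 2 * 1
= 3628800


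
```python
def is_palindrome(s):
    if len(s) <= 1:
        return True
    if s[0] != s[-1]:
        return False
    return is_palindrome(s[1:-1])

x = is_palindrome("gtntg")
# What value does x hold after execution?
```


is_palindrome("gtntg")
"gtntg": s[0]='g' == s[-1]='g' -> is_palindrome("tnt")
"tnt": s[0]='t' == s[-1]='t' -> is_palindrome("n")
"n": len <= 1 -> True
= True


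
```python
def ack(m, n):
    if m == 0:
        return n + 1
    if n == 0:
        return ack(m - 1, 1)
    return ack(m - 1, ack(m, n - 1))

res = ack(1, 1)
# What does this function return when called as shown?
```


ack(1, 1)
= ack(0, ack(1, 0))
First compute ack(1, 0) = 2
= ack(0, 2)
= 3


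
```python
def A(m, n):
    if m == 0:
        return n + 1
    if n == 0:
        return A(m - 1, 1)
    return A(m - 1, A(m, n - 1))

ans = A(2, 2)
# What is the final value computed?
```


A(2, 2)
= A(1, A(2, 1))
First compute A(2, 1) = 5
= A(1, 5)
= 7


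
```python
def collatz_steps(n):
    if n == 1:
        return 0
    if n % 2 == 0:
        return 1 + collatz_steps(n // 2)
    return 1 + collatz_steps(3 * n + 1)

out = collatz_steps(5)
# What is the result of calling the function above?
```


collatz_steps(5)
5 is odd -> 3*5+1 = 16 -> collatz_steps(16)
16 is even -> collatz_steps(8)
8 is even -> collatz_steps(4)
4 is even -> collatz_steps(2)
2 is even -> collatz_steps(1)
Reached 1 after 5 steps
= 5


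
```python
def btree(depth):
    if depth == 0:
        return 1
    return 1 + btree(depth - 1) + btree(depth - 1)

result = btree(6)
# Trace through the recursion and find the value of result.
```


btree(6)
= 1 + btree(5) + btree(5)
= 1 + 2 * btree(5)
btree(k) = 2^(k+1) - 1
btree(0) = 1
btree(1) = 3
btree(2) = 7
btree(3) = 15
btree(4) = 31
btree(6) = 2^7 - 1 = 127


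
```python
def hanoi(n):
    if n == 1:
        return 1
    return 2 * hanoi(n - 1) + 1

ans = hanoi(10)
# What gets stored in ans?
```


hanoi(10)
= 2 * hanoi(9) + 1
= 2 * (2 * hanoi(8) + 1) + 1
= 2 * (2 * (2 * hanoi(7) + 1) + 1) + 1
= 2 * (2 * (2 * (2 * hanoi(6) + 1) + 1) + 1) + 1
= 2 * (2 * (2 * (2 * (2 * hanoi(5) + 1) + 1) + 1) + 1) + 1
= 2 * (2 * (2 * (2 * (2 * (2 * hanoi(4) + 1) + 1) + 1) + 1) + 1) + 1
= 2 * (2 * (2 * (2 * (2 * (2 * (2 * hanoi(3) + 1) + 1) + 1) + 1) + 1) + 1) + 1
= 2 * (2 * (2 * (2 * (2 * (2 * (2 * (2 * hanoi(2) + 1) + 1) + 1) + 1) + 1) + 1) + 1) + 1
= 2 * (2 * (2 * (2 * (2 * (2 * (2 * (2 * (2 * hanoi(1) + 1) + 1) + 1) + 1) + 1) + 1) + 1) + 1) + 1
Now compute bottom-up:
hanoi(1) = 1
hanoi(2) = 2 * 1 + 1 = 3
hanoi(3) = 2 * 3 + 1 = 7
hanoi(4) = 2 * 7 + 1 = 15
hanoi(5) = 2 * 15 + 1 = 31
hanoi(6) = 2 * 31 + 1 = 63
hanoi(7) = 2 * 63 + 1 = 127
hanoi(8) = 2 * 127 + 1 = 255
hanoi(9) = 2 * 255 + 1 = 511
hanoi(10) = 2 * 511 + 1 = 1023
= 1023


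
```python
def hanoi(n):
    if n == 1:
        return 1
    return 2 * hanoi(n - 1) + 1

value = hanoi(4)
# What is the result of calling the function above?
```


hanoi(4)
= 2 * hanoi(3) + 1
= 2 * (2 * hanoi(2) + 1) + 1
= 2 * (2 * (2 * hanoi(1) + 1) + 1) + 1
Now compute bottom-up:
hanoi(1) = 1
hanoi(2) = 2 * 1 + 1 = 3
hanoi(3) = 2 * 3 + 1 = 7
hanoi(4) = 2 * 7 + 1 = 15
= 15


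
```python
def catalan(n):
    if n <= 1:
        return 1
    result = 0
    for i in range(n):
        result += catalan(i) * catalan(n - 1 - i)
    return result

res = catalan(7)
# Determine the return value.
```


catalan(7)
= sum of catalan(i) * catalan(7-1-i) for i in 0..6
First compute sub-values bottom-up:
  catalan(0) = 1, catalan(1) = 1
  catalan(2) = 1*1 + 1*1 = 2
  catalan(3) = 1*2 + 1*1 + 2*1 = 5
  catalan(4) = 1*5 + 1*2 + 2*1 + 5*1 = 14
  catalan(5) = 1*14 + 1*5 + 2*2 + 5*1 + 14*1 = 42
  catalan(6) = 1*42 + 1*14 + 2*5 + 5*2 + 14*1 + 42*1 = 132
Now catalan(7):
  catalan(0)*catalan(6) = 1*132 = 132
  catalan(1)*catalan(5) = 1*42 = 42
  catalan(2)*catalan(4) = 2*14 = 28
  catalan(3)*catalan(3) = 5*5 = 25
  catalan(4)*catalan(2) = 14*2 = 28
  catalan(5)*catalan(1) = 42*1 = 42
  catalan(6)*catalan(0) = 132*1 = 132
= 132 + 42 + 28 + 25 + 28 + 42 + 132
= 429


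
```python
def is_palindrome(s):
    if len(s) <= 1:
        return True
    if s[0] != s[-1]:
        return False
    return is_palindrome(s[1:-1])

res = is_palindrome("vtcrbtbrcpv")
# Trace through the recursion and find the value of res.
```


is_palindrome("vtcrbtbrcpv")
"vtcrbtbrcpv": s[0]='v' == s[-1]='v' -> is_palindrome("tcrbtbrcp")
"tcrbtbrcp": s[0]='t' != s[-1]='p' -> False
= False


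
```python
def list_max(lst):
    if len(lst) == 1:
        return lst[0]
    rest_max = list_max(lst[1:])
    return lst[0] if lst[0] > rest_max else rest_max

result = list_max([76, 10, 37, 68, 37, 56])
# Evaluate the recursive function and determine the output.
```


list_max([76, 10, 37, 68, 37, 56])
= compare 76 with list_max([10, 37, 68, 37, 56])
= compare 10 with list_max([37, 68, 37, 56])
= compare 37 with list_max([68, 37, 56])
= compare 68 with list_max([37, 56])
= compare 37 with list_max([56])
Base: list_max([56]) = 56
compare 37 with 56: max = 56
compare 68 with 56: max = 68
compare 37 with 68: max = 68
compare 10 with 68: max = 68
compare 76 with 68: max = 76
= 76


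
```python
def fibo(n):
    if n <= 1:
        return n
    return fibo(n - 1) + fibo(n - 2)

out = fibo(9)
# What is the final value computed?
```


fibo(9)
= fibo(8) + fibo(7)
= (fibo(7) + fibo(6)) + fibo(7)
Computing bottom-up: fibo(0)=0, fibo(1)=1, fibo(2)=1, fibo(3)=2, fibo(4)=3, fibo(5)=5, fibo(6)=8, fibo(7)=13, fibo(8)=21, fibo(9)=34
= 34


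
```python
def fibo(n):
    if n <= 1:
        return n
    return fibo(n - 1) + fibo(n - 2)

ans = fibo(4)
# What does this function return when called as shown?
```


fibo(4)
= fibo(3) + fibo(2)
= (fibo(2) + fibo(1)) + fibo(2)
Computing bottom-up: fibo(0)=0, fibo(1)=1, fibo(2)=1, fibo(3)=2, fibo(4)=3
= 3


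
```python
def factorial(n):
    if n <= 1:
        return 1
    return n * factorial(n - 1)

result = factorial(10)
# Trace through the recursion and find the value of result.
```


factorial(10)
= 10 * factorial(9)
= 10 * 9 * factorial(8)
= 10 * 9 * 8 * factorial(7)
= 10 * 9 * 8 * 7 * factorial(6)
= 10 * 9 * 8 * 7 * 6 * factorial(5)
= 10 * 9 * 8 * 7 * 6 * 5 * factorial(4)
= 10 * 9 * 8 * 7 * 6 * 5 * 4 * factorial(3)
= 10 * 9 * 8 * 7 * 6 * 5 * 4 * 3 * factorial(2)
= 10 * 9 * 8 * 7 * 6 * 5 * 4 * 3 * 2 * factorial(1)
= 10 * 9 * 8 * 7 * 6 * 5 * 4 * 3 * 2 * 1
= 3628800


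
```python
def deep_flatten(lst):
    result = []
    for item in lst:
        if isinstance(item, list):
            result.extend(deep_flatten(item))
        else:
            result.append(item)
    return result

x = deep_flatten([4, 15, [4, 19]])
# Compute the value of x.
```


deep_flatten([4, 15, [4, 19]])
Processing each element:
  4 is not a list -> append 4
  15 is not a list -> append 15
  [4, 19] is a list -> deep_flatten recursively -> [4, 19]
= [4, 15, 4, 19]


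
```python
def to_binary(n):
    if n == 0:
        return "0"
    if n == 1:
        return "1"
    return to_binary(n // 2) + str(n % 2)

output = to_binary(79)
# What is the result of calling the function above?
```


to_binary(79)
= to_binary(39) + "1"
= to_binary(19) + "1" + "1"
= to_binary(9) + "1" + "1" + "1"
= to_binary(4) + "1" + "1" + "1" + "1"
= to_binary(2) + "0" + "1" + "1" + "1" + "1"
= to_binary(1) + "0" + "0" + "1" + "1" + "1" + "1"
= "1" + "0" + "0" + "1" + "1" + "1" + "1"
= "1001111"


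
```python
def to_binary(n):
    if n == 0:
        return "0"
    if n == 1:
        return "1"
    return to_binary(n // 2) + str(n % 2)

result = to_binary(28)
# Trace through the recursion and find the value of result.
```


to_binary(28)
= to_binary(14) + "0"
= to_binary(7) + "0" + "0"
= to_binary(3) + "1" + "0" + "0"
= to_binary(1) + "1" + "1" + "0" + "0"
= "1" + "1" + "1" + "0" + "0"
= "11100"


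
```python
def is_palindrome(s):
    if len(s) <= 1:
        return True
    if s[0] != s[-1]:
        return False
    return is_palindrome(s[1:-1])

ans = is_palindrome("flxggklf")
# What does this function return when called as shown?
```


is_palindrome("flxggklf")
"flxggklf": s[0]='f' == s[-1]='f' -> is_palindrome("lxggkl")
"lxggkl": s[0]='l' == s[-1]='l' -> is_palindrome("xggk")
"xggk": s[0]='x' != s[-1]='k' -> False
= False


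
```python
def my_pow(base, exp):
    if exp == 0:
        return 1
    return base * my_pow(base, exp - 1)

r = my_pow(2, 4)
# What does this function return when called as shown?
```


my_pow(2, 4)
= 2 * my_pow(2, 3)
= 2 * 2 * my_pow(2, 2)
= 2 * 2 * 2 * my_pow(2, 1)
= 2 * 2 * 2 * 2 * my_pow(2, 0)
= 2 * 2 * 2 * 2 * 1
= 16


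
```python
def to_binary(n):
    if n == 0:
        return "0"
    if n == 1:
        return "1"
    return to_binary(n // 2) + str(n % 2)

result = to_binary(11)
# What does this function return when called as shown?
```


to_binary(11)
= to_binary(5) + "1"
= to_binary(2) + "1" + "1"
= to_binary(1) + "0" + "1" + "1"
= "1" + "0" + "1" + "1"
= "1011"


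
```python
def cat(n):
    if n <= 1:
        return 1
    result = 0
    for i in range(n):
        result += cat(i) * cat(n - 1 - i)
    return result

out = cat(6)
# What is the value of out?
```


cat(6)
= sum of cat(i) * cat(6-1-i) for i in 0..5
First compute sub-values bottom-up:
  cat(0) = 1, cat(1) = 1
  cat(2) = 1*1 + 1*1 = 2
  cat(3) = 1*2 + 1*1 + 2*1 = 5
  cat(4) = 1*5 + 1*2 + 2*1 + 5*1 = 14
  cat(5) = 1*14 + 1*5 + 2*2 + 5*1 + 14*1 = 42
Now cat(6):
  cat(0)*cat(5) = 1*42 = 42
  cat(1)*cat(4) = 1*14 = 14
  cat(2)*cat(3) = 2*5 = 10
  cat(3)*cat(2) = 5*2 = 10
  cat(4)*cat(1) = 14*1 = 14
  cat(5)*cat(0) = 42*1 = 42
= 42 + 14 + 10 + 10 + 14 + 42
= 132


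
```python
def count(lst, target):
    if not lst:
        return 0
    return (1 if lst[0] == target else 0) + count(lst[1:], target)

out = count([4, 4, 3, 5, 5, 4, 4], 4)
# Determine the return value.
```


count([4, 4, 3, 5, 5, 4, 4], 4)
lst[0]=4 == 4: 1 + count([4, 3, 5, 5, 4, 4], 4)
lst[0]=4 == 4: 1 + count([3, 5, 5, 4, 4], 4)
lst[0]=3 != 4: 0 + count([5, 5, 4, 4], 4)
lst[0]=5 != 4: 0 + count([5, 4, 4], 4)
lst[0]=5 != 4: 0 + count([4, 4], 4)
lst[0]=4 == 4: 1 + count([4], 4)
lst[0]=4 == 4: 1 + count([], 4)
= 4


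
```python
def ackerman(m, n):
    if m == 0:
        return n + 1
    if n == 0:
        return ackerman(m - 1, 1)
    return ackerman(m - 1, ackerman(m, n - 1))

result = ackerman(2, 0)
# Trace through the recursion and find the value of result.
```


ackerman(2, 0)
n == 0: return ackerman(1, 1)
= ackerman(1, 1) = 3
= 3


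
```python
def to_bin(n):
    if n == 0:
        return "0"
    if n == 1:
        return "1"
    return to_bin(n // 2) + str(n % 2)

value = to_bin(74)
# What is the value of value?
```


to_bin(74)
= to_bin(37) + "0"
= to_bin(18) + "1" + "0"
= to_bin(9) + "0" + "1" + "0"
= to_bin(4) + "1" + "0" + "1" + "0"
= to_bin(2) + "0" + "1" + "0" + "1" + "0"
= to_bin(1) + "0" + "0" + "1" + "0" + "1" + "0"
= "1" + "0" + "0" + "1" + "0" + "1" + "0"
= "1001010"


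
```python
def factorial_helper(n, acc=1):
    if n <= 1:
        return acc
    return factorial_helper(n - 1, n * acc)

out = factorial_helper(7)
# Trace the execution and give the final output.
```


factorial_helper(7, 1)
= factorial_helper(6, 7 * 1) = factorial_helper(6, 7)
= factorial_helper(5, 6 * 7) = factorial_helper(5, 42)
= factorial_helper(4, 5 * 42) = factorial_helper(4, 210)
= factorial_helper(3, 4 * 210) = factorial_helper(3, 840)
= factorial_helper(2, 3 * 840) = factorial_helper(2, 2520)
= factorial_helper(1, 2 * 2520) = factorial_helper(1, 5040)
n <= 1, return acc = 5040


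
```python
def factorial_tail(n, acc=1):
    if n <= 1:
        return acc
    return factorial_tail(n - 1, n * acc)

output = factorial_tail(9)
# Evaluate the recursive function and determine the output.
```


factorial_tail(9, 1)
= factorial_tail(8, 9 * 1) = factorial_tail(8, 9)
= factorial_tail(7, 8 * 9) = factorial_tail(7, 72)
= factorial_tail(6, 7 * 72) = factorial_tail(6, 504)
= factorial_tail(5, 6 * 504) = factorial_tail(5, 3024)
= factorial_tail(4, 5 * 3024) = factorial_tail(4, 15120)
= factorial_tail(3, 4 * 15120) = factorial_tail(3, 60480)
= factorial_tail(2, 3 * 60480) = factorial_tail(2, 181440)
= factorial_tail(1, 2 * 181440) = factorial_tail(1, 362880)
n <= 1, return acc = 362880


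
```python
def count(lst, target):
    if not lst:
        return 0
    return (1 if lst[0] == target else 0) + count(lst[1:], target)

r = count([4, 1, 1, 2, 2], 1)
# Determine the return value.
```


count([4, 1, 1, 2, 2], 1)
lst[0]=4 != 1: 0 + count([1, 1, 2, 2], 1)
lst[0]=1 == 1: 1 + count([1, 2, 2], 1)
lst[0]=1 == 1: 1 + count([2, 2], 1)
lst[0]=2 != 1: 0 + count([2], 1)
lst[0]=2 != 1: 0 + count([], 1)
= 2


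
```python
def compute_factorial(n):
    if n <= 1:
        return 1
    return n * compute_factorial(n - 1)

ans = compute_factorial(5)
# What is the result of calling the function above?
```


compute_factorial(5)
= 5 * compute_factorial(4)
= 5 * 4 * compute_factorial(3)
= 5 * 4 * 3 * compute_factorial(2)
= 5 * 4 * 3 * 2 * compute_factorial(1)
= 5 * 4 * 3 * 2 * 1
= 120


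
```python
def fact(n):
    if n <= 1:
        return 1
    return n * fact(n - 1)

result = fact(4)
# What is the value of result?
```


fact(4)
= 4 * fact(3)
= 4 * 3 * fact(2)
= 4 * 3 * 2 * fact(1)
= 4 * 3 * 2 * 1
= 24


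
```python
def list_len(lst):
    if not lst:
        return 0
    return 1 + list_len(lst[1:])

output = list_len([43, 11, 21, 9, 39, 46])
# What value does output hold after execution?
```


list_len([43, 11, 21, 9, 39, 46])
= 1 + list_len([11, 21, 9, 39, 46])
= 1 + 1 + list_len([21, 9, 39, 46])
= 1 + 1 + 1 + list_len([9, 39, 46])
= 1 + 1 + 1 + 1 + list_len([39, 46])
= 1 + 1 + 1 + 1 + 1 + list_len([46])
= 1 + 1 + 1 + 1 + 1 + 1 + list_len([])
= 1 + 1 + 1 + 1 + 1 + 1 + 0
= 6


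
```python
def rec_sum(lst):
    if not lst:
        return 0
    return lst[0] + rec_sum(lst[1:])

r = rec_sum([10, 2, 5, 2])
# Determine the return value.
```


rec_sum([10, 2, 5, 2])
= 10 + rec_sum([2, 5, 2])
= 10 + 2 + rec_sum([5, 2])
= 10 + 2 + 5 + rec_sum([2])
= 10 + 2 + 5 + 2 + rec_sum([])
= 10 + 2 + 5 + 2 + 0
= 19


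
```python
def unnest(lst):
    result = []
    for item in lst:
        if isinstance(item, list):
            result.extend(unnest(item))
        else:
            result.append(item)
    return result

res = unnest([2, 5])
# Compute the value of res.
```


unnest([2, 5])
Processing each element:
  2 is not a list -> append 2
  5 is not a list -> append 5
= [2, 5]


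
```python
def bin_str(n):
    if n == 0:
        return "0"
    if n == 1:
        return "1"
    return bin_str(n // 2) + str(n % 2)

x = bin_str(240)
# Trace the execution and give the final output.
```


bin_str(240)
= bin_str(120) + "0"
= bin_str(60) + "0" + "0"
= bin_str(30) + "0" + "0" + "0"
= bin_str(15) + "0" + "0" + "0" + "0"
= bin_str(7) + "1" + "0" + "0" + "0" + "0"
= bin_str(3) + "1" + "1" + "0" + "0" + "0" + "0"
= bin_str(1) + "1" + "1" + "1" + "0" + "0" + "0" + "0"
= "1" + "1" + "1" + "1" + "0" + "0" + "0" + "0"
= "11110000"


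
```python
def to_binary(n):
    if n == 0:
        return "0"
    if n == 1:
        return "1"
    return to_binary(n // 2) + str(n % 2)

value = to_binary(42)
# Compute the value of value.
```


to_binary(42)
= to_binary(21) + "0"
= to_binary(10) + "1" + "0"
= to_binary(5) + "0" + "1" + "0"
= to_binary(2) + "1" + "0" + "1" + "0"
= to_binary(1) + "0" + "1" + "0" + "1" + "0"
= "1" + "0" + "1" + "0" + "1" + "0"
= "101010"


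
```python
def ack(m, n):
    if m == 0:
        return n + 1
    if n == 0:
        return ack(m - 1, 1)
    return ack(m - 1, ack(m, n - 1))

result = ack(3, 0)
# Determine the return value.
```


ack(3, 0)
n == 0: return ack(2, 1)
= ack(2, 1) = 5
= 5


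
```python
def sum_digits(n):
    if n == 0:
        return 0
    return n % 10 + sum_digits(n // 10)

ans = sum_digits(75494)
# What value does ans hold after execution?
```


sum_digits(75494)
= 4 + sum_digits(7549)
= 4 + 9 + sum_digits(754)
= 4 + 9 + 4 + sum_digits(75)
= 4 + 9 + 4 + 5 + sum_digits(7)
= 4 + 9 + 4 + 5 + 7 + sum_digits(0)
= 4 + 9 + 4 + 5 + 7 + 0
= 29


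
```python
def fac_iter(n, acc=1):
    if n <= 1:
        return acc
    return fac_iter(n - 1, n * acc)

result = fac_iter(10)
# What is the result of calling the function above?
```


fac_iter(10, 1)
= fac_iter(9, 10 * 1) = fac_iter(9, 10)
= fac_iter(8, 9 * 10) = fac_iter(8, 90)
= fac_iter(7, 8 * 90) = fac_iter(7, 720)
= fac_iter(6, 7 * 720) = fac_iter(6, 5040)
= fac_iter(5, 6 * 5040) = fac_iter(5, 30240)
= fac_iter(4, 5 * 30240) = fac_iter(4, 151200)
= fac_iter(3, 4 * 151200) = fac_iter(3, 604800)
= fac_iter(2, 3 * 604800) = fac_iter(2, 1814400)
= fac_iter(1, 2 * 1814400) = fac_iter(1, 3628800)
n <= 1, return acc = 3628800


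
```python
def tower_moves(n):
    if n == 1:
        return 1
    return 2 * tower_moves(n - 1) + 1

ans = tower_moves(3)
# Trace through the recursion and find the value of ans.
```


tower_moves(3)
= 2 * tower_moves(2) + 1
= 2 * (2 * tower_moves(1) + 1) + 1
Now compute bottom-up:
tower_moves(1) = 1
tower_moves(2) = 2 * 1 + 1 = 3
tower_moves(3) = 2 * 3 + 1 = 7
= 7


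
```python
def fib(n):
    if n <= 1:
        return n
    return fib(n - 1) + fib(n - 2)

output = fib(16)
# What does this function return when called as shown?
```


fib(16)
= fib(15) + fib(14)
= (fib(14) + fib(13)) + fib(14)
Computing bottom-up: fib(0)=0, fib(1)=1, fib(2)=1, fib(3)=2, fib(4)=3, fib(5)=5, fib(6)=8, fib(7)=13, fib(8)=21, fib(9)=34, fib(10)=55, fib(11)=89, fib(12)=144, fib(13)=233, fib(14)=377, fib(15)=610, fib(16)=987
= 987


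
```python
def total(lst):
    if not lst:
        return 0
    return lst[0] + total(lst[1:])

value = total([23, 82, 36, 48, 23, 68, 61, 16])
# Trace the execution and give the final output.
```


total([23, 82, 36, 48, 23, 68, 61, 16])
= 23 + total([82, 36, 48, 23, 68, 61, 16])
= 23 + 82 + total([36, 48, 23, 68, 61, 16])
= 23 + 82 + 36 + total([48, 23, 68, 61, 16])
= 23 + 82 + 36 + 48 + total([23, 68, 61, 16])
= 23 + 82 + 36 + 48 + 23 + total([68, 61, 16])
= 23 + 82 + 36 + 48 + 23 + 68 + total([61, 16])
= 23 + 82 + 36 + 48 + 23 + 68 + 61 + total([16])
= 23 + 82 + 36 + 48 + 23 + 68 + 61 + 16 + total([])
= 23 + 82 + 36 + 48 + 23 + 68 + 61 + 16 + 0
= 357


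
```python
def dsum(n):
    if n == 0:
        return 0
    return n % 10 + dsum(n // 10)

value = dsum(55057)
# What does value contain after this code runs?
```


dsum(55057)
= 7 + dsum(5505)
= 7 + 5 + dsum(550)
= 7 + 5 + 0 + dsum(55)
= 7 + 5 + 0 + 5 + dsum(5)
= 7 + 5 + 0 + 5 + 5 + dsum(0)
= 7 + 5 + 0 + 5 + 5 + 0
= 22


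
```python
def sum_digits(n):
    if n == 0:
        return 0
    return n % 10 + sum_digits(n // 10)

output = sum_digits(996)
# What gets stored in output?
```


sum_digits(996)
= 6 + sum_digits(99)
= 6 + 9 + sum_digits(9)
= 6 + 9 + 9 + sum_digits(0)
= 6 + 9 + 9 + 0
= 24


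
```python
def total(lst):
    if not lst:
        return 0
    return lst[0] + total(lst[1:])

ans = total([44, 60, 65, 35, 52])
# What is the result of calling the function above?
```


total([44, 60, 65, 35, 52])
= 44 + total([60, 65, 35, 52])
= 44 + 60 + total([65, 35, 52])
= 44 + 60 + 65 + total([35, 52])
= 44 + 60 + 65 + 35 + total([52])
= 44 + 60 + 65 + 35 + 52 + total([])
= 44 + 60 + 65 + 35 + 52 + 0
= 256


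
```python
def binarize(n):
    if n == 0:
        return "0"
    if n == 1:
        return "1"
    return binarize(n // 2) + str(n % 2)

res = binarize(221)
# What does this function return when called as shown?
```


binarize(221)
= binarize(110) + "1"
= binarize(55) + "0" + "1"
= binarize(27) + "1" + "0" + "1"
= binarize(13) + "1" + "1" + "0" + "1"
= binarize(6) + "1" + "1" + "1" + "0" + "1"
= binarize(3) + "0" + "1" + "1" + "1" + "0" + "1"
= binarize(1) + "1" + "0" + "1" + "1" + "1" + "0" + "1"
= "1" + "1" + "0" + "1" + "1" + "1" + "0" + "1"
= "11011101"


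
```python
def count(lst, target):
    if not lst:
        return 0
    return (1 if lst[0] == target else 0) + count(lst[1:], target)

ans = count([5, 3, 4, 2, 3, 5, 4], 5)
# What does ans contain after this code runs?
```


count([5, 3, 4, 2, 3, 5, 4], 5)
lst[0]=5 == 5: 1 + count([3, 4, 2, 3, 5, 4], 5)
lst[0]=3 != 5: 0 + count([4, 2, 3, 5, 4], 5)
lst[0]=4 != 5: 0 + count([2, 3, 5, 4], 5)
lst[0]=2 != 5: 0 + count([3, 5, 4], 5)
lst[0]=3 != 5: 0 + count([5, 4], 5)
lst[0]=5 == 5: 1 + count([4], 5)
lst[0]=4 != 5: 0 + count([], 5)
= 2


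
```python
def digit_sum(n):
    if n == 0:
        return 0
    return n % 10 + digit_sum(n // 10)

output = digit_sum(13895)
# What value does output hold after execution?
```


digit_sum(13895)
= 5 + digit_sum(1389)
= 5 + 9 + digit_sum(138)
= 5 + 9 + 8 + digit_sum(13)
= 5 + 9 + 8 + 3 + digit_sum(1)
= 5 + 9 + 8 + 3 + 1 + digit_sum(0)
= 5 + 9 + 8 + 3 + 1 + 0
= 26


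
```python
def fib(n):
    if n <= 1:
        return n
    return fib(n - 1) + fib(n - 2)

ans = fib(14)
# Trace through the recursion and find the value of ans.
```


fib(14)
= fib(13) + fib(12)
= (fib(12) + fib(11)) + fib(12)
Computing bottom-up: fib(0)=0, fib(1)=1, fib(2)=1, fib(3)=2, fib(4)=3, fib(5)=5, fib(6)=8, fib(7)=13, fib(8)=21, fib(9)=34, fib(10)=55, fib(11)=89, fib(12)=144, fib(13)=233, fib(14)=377
= 377


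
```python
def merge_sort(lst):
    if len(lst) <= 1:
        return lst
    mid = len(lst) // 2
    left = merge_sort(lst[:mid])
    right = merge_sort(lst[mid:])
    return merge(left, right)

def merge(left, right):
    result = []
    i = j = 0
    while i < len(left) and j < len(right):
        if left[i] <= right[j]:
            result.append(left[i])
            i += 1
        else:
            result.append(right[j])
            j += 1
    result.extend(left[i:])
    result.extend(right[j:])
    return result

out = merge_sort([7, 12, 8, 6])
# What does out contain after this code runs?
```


merge_sort([7, 12, 8, 6])
Split into [7, 12] and [8, 6]
Left sorted: [7, 12]
Right sorted: [6, 8]
Merge [7, 12] and [6, 8]
= [6, 7, 8, 12]


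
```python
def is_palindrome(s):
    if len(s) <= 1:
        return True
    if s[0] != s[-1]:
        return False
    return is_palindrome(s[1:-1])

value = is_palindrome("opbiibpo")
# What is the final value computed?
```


is_palindrome("opbiibpo")
"opbiibpo": s[0]='o' == s[-1]='o' -> is_palindrome("pbiibp")
"pbiibp": s[0]='p' == s[-1]='p' -> is_palindrome("biib")
"biib": s[0]='b' == s[-1]='b' -> is_palindrome("ii")
"ii": s[0]='i' == s[-1]='i' -> is_palindrome("")
"": len <= 1 -> True
= True


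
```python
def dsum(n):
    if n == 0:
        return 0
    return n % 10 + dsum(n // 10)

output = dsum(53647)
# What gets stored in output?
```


dsum(53647)
= 7 + dsum(5364)
= 7 + 4 + dsum(536)
= 7 + 4 + 6 + dsum(53)
= 7 + 4 + 6 + 3 + dsum(5)
= 7 + 4 + 6 + 3 + 5 + dsum(0)
= 7 + 4 + 6 + 3 + 5 + 0
= 25


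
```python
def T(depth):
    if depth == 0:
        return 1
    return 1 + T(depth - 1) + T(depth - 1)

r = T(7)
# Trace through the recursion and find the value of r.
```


T(7)
= 1 + T(6) + T(6)
= 1 + 2 * T(6)
T(k) = 2^(k+1) - 1
T(0) = 1
T(1) = 3
T(2) = 7
T(3) = 15
T(4) = 31
T(7) = 2^8 - 1 = 255


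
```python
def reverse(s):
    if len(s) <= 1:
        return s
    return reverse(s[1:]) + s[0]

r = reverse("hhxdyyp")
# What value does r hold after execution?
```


reverse("hhxdyyp")
= reverse("hxdyyp") + "h"
= reverse("xdyyp") + "h" + "h"
= reverse("dyyp") + "x" + "h" + "h"
= reverse("yyp") + "d" + "x" + "h" + "h"
= reverse("yp") + "y" + "d" + "x" + "h" + "h"
= reverse("p") + "y" + "y" + "d" + "x" + "h" + "h"
= "p" + "y" + "y" + "d" + "x" + "h" + "h"
= "pyydxhh"


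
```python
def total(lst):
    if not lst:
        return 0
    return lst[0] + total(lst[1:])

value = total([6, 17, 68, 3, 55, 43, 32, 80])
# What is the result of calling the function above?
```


total([6, 17, 68, 3, 55, 43, 32, 80])
= 6 + total([17, 68, 3, 55, 43, 32, 80])
= 6 + 17 + total([68, 3, 55, 43, 32, 80])
= 6 + 17 + 68 + total([3, 55, 43, 32, 80])
= 6 + 17 + 68 + 3 + total([55, 43, 32, 80])
= 6 + 17 + 68 + 3 + 55 + total([43, 32, 80])
= 6 + 17 + 68 + 3 + 55 + 43 + total([32, 80])
= 6 + 17 + 68 + 3 + 55 + 43 + 32 + total([80])
= 6 + 17 + 68 + 3 + 55 + 43 + 32 + 80 + total([])
= 6 + 17 + 68 + 3 + 55 + 43 + 32 + 80 + 0
= 304


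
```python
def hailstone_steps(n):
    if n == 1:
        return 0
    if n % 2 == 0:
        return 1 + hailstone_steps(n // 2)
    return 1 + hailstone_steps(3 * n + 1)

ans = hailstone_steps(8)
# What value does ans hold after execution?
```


hailstone_steps(8)
8 is even -> hailstone_steps(4)
4 is even -> hailstone_steps(2)
2 is even -> hailstone_steps(1)
Reached 1 after 3 steps
= 3


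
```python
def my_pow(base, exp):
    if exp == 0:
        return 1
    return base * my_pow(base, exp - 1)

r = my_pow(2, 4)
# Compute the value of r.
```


my_pow(2, 4)
= 2 * my_pow(2, 3)
= 2 * 2 * my_pow(2, 2)
= 2 * 2 * 2 * my_pow(2, 1)
= 2 * 2 * 2 * 2 * my_pow(2, 0)
= 2 * 2 * 2 * 2 * 1
= 16


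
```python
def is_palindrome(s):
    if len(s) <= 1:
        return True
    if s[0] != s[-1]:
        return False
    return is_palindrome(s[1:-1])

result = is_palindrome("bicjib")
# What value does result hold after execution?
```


is_palindrome("bicjib")
"bicjib": s[0]='b' == s[-1]='b' -> is_palindrome("icji")
"icji": s[0]='i' == s[-1]='i' -> is_palindrome("cj")
"cj": s[0]='c' != s[-1]='j' -> False
= False


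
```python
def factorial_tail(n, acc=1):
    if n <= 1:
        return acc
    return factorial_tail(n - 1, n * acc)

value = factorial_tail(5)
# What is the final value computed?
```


factorial_tail(5, 1)
= factorial_tail(4, 5 * 1) = factorial_tail(4, 5)
= factorial_tail(3, 4 * 5) = factorial_tail(3, 20)
= factorial_tail(2, 3 * 20) = factorial_tail(2, 60)
= factorial_tail(1, 2 * 60) = factorial_tail(1, 120)
n <= 1, return acc = 120


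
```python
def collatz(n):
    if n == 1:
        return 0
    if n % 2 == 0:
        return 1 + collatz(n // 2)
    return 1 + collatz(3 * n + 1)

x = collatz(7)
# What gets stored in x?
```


collatz(7)
7 is odd -> 3*7+1 = 22 -> collatz(22)
22 is even -> collatz(11)
11 is odd -> 3*11+1 = 34 -> collatz(34)
34 is even -> collatz(17)
17 is odd -> 3*17+1 = 52 -> collatz(52)
52 is even -> collatz(26)
26 is even -> collatz(13)
13 is odd -> 3*13+1 = 40 -> collatz(40)
40 is even -> collatz(20)
20 is even -> collatz(10)
10 is even -> collatz(5)
5 is odd -> 3*5+1 = 16 -> collatz(16)
16 is even -> collatz(8)
8 is even -> collatz(4)
4 is even -> collatz(2)
2 is even -> collatz(1)
Reached 1 after 16 steps
= 16
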